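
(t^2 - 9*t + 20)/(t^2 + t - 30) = (t - 4)/(t + 6)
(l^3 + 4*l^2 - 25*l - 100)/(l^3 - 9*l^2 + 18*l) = (l^3 + 4*l^2 - 25*l - 100)/(l*(l^2 - 9*l + 18))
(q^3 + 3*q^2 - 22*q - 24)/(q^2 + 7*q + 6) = q - 4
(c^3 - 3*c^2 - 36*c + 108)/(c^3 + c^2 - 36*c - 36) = (c - 3)/(c + 1)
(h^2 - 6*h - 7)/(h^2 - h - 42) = (h + 1)/(h + 6)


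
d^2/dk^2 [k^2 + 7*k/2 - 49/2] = 2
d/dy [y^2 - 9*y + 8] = 2*y - 9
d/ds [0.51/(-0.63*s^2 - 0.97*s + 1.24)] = (0.6426*s + 0.4947)/(0.63*s^2 + 0.97*s - 1.24)^2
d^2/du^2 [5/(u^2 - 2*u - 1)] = 10*(u^2 - 2*u - 4*(u - 1)^2 - 1)/(-u^2 + 2*u + 1)^3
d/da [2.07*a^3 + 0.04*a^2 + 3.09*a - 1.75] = 6.21*a^2 + 0.08*a + 3.09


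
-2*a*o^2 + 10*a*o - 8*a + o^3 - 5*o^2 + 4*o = (-2*a + o)*(o - 4)*(o - 1)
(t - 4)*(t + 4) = t^2 - 16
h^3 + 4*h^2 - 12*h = h*(h - 2)*(h + 6)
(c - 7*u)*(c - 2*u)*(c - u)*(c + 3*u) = c^4 - 7*c^3*u - 7*c^2*u^2 + 55*c*u^3 - 42*u^4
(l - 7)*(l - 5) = l^2 - 12*l + 35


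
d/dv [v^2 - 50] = 2*v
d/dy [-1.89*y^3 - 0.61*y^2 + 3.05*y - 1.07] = -5.67*y^2 - 1.22*y + 3.05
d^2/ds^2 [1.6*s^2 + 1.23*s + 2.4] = 3.20000000000000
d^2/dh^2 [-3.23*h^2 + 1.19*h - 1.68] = -6.46000000000000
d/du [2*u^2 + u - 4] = 4*u + 1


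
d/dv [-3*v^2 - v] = -6*v - 1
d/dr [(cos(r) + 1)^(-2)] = 2*sin(r)/(cos(r) + 1)^3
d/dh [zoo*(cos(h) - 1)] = zoo*sin(h)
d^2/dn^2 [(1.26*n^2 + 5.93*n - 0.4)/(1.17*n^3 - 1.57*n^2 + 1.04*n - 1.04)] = (3.449628*n^6 + 48.705462*n^5 - 81.12663*n^4 + 52.137634*n^3 + 65.40744*n^2 - 57.096624*n + 15.994368)/(1.601613*n^9 - 6.447519*n^8 + 12.922767*n^7 - 19.603117*n^6 + 22.94916*n^5 - 20.377656*n^4 + 15.109952*n^3 - 8.468928*n^2 + 3.374592*n - 1.124864)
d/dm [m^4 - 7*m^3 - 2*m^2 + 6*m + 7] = 4*m^3 - 21*m^2 - 4*m + 6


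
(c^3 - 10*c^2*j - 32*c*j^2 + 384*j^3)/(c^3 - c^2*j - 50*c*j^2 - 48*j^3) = (c - 8*j)/(c + j)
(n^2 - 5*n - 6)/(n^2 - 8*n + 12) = (n + 1)/(n - 2)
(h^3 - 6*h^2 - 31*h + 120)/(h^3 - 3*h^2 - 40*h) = (h - 3)/h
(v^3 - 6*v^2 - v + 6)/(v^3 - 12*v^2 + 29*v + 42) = (v - 1)/(v - 7)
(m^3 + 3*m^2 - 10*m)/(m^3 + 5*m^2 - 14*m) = (m + 5)/(m + 7)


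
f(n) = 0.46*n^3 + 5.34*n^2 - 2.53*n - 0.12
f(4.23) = 119.54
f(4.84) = 164.88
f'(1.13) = 11.30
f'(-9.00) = 13.13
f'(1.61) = 18.24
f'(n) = 1.38*n^2 + 10.68*n - 2.53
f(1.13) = 4.50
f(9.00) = 744.99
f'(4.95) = 84.15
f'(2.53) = 33.32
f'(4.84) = 81.49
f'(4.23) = 67.34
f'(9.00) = 205.37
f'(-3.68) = -23.14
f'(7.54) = 156.45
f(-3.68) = 58.58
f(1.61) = 11.57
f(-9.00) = 119.85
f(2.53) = 35.11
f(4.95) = 173.99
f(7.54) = 481.58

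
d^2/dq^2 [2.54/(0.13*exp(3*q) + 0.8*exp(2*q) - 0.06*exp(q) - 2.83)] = ((-2.9718*exp(2*q) - 8.128*exp(q) + 0.1524)*(0.13*exp(3*q) + 0.8*exp(2*q) - 0.06*exp(q) - 2.83) + 2.54*(0.39*exp(2*q) + 1.6*exp(q) - 0.06)*(0.78*exp(2*q) + 3.2*exp(q) - 0.12)*exp(q))*exp(q)/(0.13*exp(3*q) + 0.8*exp(2*q) - 0.06*exp(q) - 2.83)^3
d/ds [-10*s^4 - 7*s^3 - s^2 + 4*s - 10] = -40*s^3 - 21*s^2 - 2*s + 4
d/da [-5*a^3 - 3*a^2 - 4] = 3*a*(-5*a - 2)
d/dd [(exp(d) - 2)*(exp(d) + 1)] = (2*exp(d) - 1)*exp(d)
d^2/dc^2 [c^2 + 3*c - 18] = 2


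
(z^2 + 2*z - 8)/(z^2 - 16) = (z - 2)/(z - 4)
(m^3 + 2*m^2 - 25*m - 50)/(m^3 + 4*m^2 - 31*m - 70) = (m + 5)/(m + 7)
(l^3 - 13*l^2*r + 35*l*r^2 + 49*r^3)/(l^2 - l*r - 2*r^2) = (-l^2 + 14*l*r - 49*r^2)/(-l + 2*r)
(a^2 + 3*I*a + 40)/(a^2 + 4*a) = (a^2 + 3*I*a + 40)/(a*(a + 4))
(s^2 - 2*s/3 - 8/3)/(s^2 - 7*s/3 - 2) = (-3*s^2 + 2*s + 8)/(-3*s^2 + 7*s + 6)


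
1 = 1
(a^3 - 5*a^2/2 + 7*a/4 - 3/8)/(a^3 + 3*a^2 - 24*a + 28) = (8*a^3 - 20*a^2 + 14*a - 3)/(8*(a^3 + 3*a^2 - 24*a + 28))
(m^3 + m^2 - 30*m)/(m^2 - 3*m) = (m^2 + m - 30)/(m - 3)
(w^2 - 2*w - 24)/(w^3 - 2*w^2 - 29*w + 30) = (w + 4)/(w^2 + 4*w - 5)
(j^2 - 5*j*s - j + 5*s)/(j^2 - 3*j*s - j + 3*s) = (-j + 5*s)/(-j + 3*s)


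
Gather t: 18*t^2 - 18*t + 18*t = 18*t^2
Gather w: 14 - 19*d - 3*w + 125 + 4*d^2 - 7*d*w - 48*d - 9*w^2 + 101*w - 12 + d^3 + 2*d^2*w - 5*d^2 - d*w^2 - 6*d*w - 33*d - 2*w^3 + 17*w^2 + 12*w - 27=d^3 - d^2 - 100*d - 2*w^3 + w^2*(8 - d) + w*(2*d^2 - 13*d + 110) + 100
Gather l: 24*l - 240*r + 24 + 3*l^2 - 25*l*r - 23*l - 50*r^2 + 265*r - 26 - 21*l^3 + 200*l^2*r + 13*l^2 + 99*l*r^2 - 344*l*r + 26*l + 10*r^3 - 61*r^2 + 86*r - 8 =-21*l^3 + l^2*(200*r + 16) + l*(99*r^2 - 369*r + 27) + 10*r^3 - 111*r^2 + 111*r - 10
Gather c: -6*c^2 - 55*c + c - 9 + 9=-6*c^2 - 54*c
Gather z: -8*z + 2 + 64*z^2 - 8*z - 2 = 64*z^2 - 16*z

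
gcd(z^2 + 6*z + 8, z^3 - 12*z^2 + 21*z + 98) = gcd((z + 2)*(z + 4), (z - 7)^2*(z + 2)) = z + 2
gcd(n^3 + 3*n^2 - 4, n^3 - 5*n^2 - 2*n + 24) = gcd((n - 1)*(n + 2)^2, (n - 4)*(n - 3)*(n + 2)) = n + 2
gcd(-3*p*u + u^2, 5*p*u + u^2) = u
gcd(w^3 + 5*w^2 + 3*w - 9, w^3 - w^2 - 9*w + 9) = w^2 + 2*w - 3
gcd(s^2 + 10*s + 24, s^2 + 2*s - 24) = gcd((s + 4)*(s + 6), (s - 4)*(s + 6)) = s + 6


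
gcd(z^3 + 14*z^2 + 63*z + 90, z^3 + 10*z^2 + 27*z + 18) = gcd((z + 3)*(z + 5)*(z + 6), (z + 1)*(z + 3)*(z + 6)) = z^2 + 9*z + 18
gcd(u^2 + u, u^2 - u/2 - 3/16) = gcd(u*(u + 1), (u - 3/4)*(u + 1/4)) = 1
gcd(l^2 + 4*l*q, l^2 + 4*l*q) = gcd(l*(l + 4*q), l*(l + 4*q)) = l^2 + 4*l*q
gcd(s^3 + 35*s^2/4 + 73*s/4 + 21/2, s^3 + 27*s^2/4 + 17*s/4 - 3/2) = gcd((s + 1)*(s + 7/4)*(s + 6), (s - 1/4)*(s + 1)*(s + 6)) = s^2 + 7*s + 6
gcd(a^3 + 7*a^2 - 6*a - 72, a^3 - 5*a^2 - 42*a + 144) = a^2 + 3*a - 18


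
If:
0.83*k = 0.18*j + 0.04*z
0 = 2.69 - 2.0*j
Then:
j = 1.34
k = 0.0481927710843374*z + 0.291686746987952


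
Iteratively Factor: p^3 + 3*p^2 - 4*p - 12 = (p + 2)*(p^2 + p - 6) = (p + 2)*(p + 3)*(p - 2)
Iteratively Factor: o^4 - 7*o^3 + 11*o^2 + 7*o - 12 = (o + 1)*(o^3 - 8*o^2 + 19*o - 12) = (o - 1)*(o + 1)*(o^2 - 7*o + 12) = (o - 4)*(o - 1)*(o + 1)*(o - 3)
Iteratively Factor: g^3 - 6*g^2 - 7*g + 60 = (g - 5)*(g^2 - g - 12) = (g - 5)*(g + 3)*(g - 4)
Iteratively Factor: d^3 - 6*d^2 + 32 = (d + 2)*(d^2 - 8*d + 16) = (d - 4)*(d + 2)*(d - 4)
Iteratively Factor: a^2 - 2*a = (a - 2)*(a)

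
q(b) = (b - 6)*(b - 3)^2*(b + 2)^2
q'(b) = (b - 6)*(b - 3)^2*(2*b + 4) + (b - 6)*(b + 2)^2*(2*b - 6) + (b - 3)^2*(b + 2)^2 = 5*b^4 - 32*b^3 + 3*b^2 + 156*b - 36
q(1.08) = -172.06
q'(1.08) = 102.47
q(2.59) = -12.08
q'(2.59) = 57.19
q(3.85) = -53.16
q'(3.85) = -118.53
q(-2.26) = -15.45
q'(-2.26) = 126.58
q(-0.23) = -203.63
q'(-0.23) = -71.32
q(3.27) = -5.53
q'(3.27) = -41.02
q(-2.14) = -4.22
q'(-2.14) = 62.37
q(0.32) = -219.58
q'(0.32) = 13.23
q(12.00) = 95256.00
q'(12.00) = 50652.00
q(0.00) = -216.00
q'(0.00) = -36.00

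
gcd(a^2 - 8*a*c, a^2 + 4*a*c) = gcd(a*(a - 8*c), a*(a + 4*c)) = a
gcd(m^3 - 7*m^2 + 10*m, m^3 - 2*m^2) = m^2 - 2*m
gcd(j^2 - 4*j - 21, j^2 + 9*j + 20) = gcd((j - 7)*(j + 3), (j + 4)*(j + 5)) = 1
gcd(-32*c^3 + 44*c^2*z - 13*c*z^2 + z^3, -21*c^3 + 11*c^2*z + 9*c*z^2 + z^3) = -c + z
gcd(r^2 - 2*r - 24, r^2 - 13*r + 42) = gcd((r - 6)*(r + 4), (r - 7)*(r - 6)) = r - 6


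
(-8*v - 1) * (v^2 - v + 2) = -8*v^3 + 7*v^2 - 15*v - 2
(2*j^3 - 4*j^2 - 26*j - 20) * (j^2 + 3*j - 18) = 2*j^5 + 2*j^4 - 74*j^3 - 26*j^2 + 408*j + 360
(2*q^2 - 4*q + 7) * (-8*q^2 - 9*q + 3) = -16*q^4 + 14*q^3 - 14*q^2 - 75*q + 21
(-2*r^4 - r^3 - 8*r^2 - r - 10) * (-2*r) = 4*r^5 + 2*r^4 + 16*r^3 + 2*r^2 + 20*r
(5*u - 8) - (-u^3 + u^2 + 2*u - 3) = u^3 - u^2 + 3*u - 5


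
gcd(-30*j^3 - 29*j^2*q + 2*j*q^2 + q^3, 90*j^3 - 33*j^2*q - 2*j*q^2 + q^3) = -30*j^2 + j*q + q^2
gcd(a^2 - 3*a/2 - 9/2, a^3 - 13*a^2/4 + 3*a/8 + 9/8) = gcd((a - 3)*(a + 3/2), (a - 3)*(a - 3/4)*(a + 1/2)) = a - 3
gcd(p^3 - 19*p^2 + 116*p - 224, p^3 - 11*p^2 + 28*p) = p^2 - 11*p + 28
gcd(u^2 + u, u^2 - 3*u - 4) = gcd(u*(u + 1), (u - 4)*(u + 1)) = u + 1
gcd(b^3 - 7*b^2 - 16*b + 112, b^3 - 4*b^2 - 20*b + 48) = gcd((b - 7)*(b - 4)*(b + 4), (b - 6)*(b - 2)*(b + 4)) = b + 4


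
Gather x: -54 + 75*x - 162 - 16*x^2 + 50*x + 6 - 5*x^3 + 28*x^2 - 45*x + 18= -5*x^3 + 12*x^2 + 80*x - 192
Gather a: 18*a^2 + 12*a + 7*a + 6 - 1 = 18*a^2 + 19*a + 5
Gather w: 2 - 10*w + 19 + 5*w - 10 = 11 - 5*w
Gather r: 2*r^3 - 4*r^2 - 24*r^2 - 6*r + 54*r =2*r^3 - 28*r^2 + 48*r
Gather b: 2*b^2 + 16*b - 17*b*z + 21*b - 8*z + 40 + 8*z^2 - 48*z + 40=2*b^2 + b*(37 - 17*z) + 8*z^2 - 56*z + 80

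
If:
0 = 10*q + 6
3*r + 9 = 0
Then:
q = -3/5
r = -3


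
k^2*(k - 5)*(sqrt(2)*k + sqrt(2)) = sqrt(2)*k^4 - 4*sqrt(2)*k^3 - 5*sqrt(2)*k^2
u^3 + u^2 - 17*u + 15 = (u - 3)*(u - 1)*(u + 5)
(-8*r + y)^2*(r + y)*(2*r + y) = 128*r^4 + 160*r^3*y + 18*r^2*y^2 - 13*r*y^3 + y^4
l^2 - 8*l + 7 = (l - 7)*(l - 1)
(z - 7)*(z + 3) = z^2 - 4*z - 21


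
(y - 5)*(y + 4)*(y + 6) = y^3 + 5*y^2 - 26*y - 120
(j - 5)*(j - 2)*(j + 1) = j^3 - 6*j^2 + 3*j + 10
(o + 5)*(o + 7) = o^2 + 12*o + 35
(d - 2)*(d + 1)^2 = d^3 - 3*d - 2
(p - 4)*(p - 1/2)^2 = p^3 - 5*p^2 + 17*p/4 - 1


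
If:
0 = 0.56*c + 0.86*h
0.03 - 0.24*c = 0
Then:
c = 0.12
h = -0.08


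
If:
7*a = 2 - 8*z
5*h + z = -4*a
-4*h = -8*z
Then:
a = 22/45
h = -16/45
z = -8/45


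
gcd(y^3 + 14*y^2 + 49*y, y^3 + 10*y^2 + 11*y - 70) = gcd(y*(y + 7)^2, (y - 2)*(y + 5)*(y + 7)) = y + 7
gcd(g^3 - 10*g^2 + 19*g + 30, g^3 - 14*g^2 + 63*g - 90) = g^2 - 11*g + 30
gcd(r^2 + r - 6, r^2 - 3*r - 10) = 1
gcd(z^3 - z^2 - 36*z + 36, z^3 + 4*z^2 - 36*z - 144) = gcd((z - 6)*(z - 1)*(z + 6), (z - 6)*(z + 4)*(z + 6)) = z^2 - 36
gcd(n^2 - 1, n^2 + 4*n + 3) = n + 1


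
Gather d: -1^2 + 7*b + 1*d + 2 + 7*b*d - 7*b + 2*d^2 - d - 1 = 7*b*d + 2*d^2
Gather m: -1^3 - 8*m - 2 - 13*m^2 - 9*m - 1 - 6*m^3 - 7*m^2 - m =-6*m^3 - 20*m^2 - 18*m - 4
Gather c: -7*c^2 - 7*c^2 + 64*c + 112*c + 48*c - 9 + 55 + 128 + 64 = -14*c^2 + 224*c + 238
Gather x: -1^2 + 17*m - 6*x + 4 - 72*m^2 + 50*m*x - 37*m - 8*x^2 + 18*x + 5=-72*m^2 - 20*m - 8*x^2 + x*(50*m + 12) + 8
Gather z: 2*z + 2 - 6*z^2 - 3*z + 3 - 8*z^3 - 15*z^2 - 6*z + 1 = -8*z^3 - 21*z^2 - 7*z + 6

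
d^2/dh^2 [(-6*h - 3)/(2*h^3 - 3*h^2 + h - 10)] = 6*(-(2*h + 1)*(6*h^2 - 6*h + 1)^2 + (12*h^2 - 12*h + 3*(2*h - 1)*(2*h + 1) + 2)*(2*h^3 - 3*h^2 + h - 10))/(2*h^3 - 3*h^2 + h - 10)^3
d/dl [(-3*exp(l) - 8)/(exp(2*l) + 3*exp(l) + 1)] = (3*exp(2*l) + 16*exp(l) + 21)*exp(l)/(exp(4*l) + 6*exp(3*l) + 11*exp(2*l) + 6*exp(l) + 1)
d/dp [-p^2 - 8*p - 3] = -2*p - 8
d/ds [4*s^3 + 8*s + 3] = 12*s^2 + 8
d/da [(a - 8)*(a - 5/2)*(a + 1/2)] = 3*a^2 - 20*a + 59/4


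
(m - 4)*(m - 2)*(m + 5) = m^3 - m^2 - 22*m + 40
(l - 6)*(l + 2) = l^2 - 4*l - 12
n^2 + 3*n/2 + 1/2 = (n + 1/2)*(n + 1)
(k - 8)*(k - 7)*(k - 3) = k^3 - 18*k^2 + 101*k - 168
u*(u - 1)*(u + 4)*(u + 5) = u^4 + 8*u^3 + 11*u^2 - 20*u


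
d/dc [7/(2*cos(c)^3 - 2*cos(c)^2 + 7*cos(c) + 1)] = 28*(6*cos(c)^2 - 4*cos(c) + 7)*sin(c)/(17*cos(c) - 2*cos(2*c) + cos(3*c))^2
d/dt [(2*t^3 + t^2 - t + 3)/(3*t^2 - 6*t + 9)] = (2*t^4 - 8*t^3 + 17*t^2 + 3)/(3*(t^4 - 4*t^3 + 10*t^2 - 12*t + 9))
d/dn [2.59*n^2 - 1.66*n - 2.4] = 5.18*n - 1.66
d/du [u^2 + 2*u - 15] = 2*u + 2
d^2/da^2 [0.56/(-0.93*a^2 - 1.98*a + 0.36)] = (0.968688*a^2 + 2.062368*a - 0.56*(1.86*a + 1.98)*(3.72*a + 3.96) - 0.374976)/(0.93*a^2 + 1.98*a - 0.36)^3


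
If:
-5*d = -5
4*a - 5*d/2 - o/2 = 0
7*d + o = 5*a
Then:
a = -2/3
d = 1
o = -31/3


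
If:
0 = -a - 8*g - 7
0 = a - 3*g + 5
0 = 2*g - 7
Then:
No Solution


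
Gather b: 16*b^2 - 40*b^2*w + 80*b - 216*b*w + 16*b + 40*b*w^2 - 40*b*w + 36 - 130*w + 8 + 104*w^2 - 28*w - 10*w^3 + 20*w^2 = b^2*(16 - 40*w) + b*(40*w^2 - 256*w + 96) - 10*w^3 + 124*w^2 - 158*w + 44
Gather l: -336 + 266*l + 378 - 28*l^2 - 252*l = -28*l^2 + 14*l + 42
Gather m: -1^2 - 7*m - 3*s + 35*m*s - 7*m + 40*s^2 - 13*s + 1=m*(35*s - 14) + 40*s^2 - 16*s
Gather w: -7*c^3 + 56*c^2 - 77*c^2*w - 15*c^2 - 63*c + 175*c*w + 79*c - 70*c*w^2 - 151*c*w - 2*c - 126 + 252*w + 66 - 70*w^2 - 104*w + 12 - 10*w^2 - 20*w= -7*c^3 + 41*c^2 + 14*c + w^2*(-70*c - 80) + w*(-77*c^2 + 24*c + 128) - 48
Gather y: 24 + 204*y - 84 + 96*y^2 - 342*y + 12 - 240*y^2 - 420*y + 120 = -144*y^2 - 558*y + 72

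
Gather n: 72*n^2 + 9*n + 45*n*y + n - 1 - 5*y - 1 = 72*n^2 + n*(45*y + 10) - 5*y - 2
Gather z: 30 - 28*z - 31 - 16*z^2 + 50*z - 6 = -16*z^2 + 22*z - 7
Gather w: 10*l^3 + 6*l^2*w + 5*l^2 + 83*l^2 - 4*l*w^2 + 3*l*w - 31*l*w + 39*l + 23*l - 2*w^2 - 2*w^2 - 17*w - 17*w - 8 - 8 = 10*l^3 + 88*l^2 + 62*l + w^2*(-4*l - 4) + w*(6*l^2 - 28*l - 34) - 16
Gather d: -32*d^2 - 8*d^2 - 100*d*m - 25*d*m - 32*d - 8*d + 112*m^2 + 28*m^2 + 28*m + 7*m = -40*d^2 + d*(-125*m - 40) + 140*m^2 + 35*m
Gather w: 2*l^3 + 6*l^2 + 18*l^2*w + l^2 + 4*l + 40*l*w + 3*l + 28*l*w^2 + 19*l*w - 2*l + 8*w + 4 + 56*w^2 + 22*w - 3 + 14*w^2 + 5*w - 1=2*l^3 + 7*l^2 + 5*l + w^2*(28*l + 70) + w*(18*l^2 + 59*l + 35)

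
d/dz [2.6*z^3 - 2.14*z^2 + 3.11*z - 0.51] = 7.8*z^2 - 4.28*z + 3.11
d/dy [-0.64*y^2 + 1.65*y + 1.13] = 1.65 - 1.28*y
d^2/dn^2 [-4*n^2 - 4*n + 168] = -8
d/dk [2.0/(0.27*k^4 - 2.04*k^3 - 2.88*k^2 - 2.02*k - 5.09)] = (-2.16*k^3 + 12.24*k^2 + 11.52*k + 4.04)/(-0.27*k^4 + 2.04*k^3 + 2.88*k^2 + 2.02*k + 5.09)^2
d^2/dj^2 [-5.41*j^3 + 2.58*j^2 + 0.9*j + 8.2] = 5.16 - 32.46*j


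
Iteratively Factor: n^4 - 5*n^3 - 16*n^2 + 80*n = (n)*(n^3 - 5*n^2 - 16*n + 80) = n*(n + 4)*(n^2 - 9*n + 20) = n*(n - 5)*(n + 4)*(n - 4)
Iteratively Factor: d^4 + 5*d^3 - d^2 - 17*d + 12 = (d + 3)*(d^3 + 2*d^2 - 7*d + 4) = (d + 3)*(d + 4)*(d^2 - 2*d + 1) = (d - 1)*(d + 3)*(d + 4)*(d - 1)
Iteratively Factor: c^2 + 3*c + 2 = (c + 1)*(c + 2)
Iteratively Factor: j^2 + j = (j + 1)*(j)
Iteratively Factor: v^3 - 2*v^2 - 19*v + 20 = (v - 5)*(v^2 + 3*v - 4) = (v - 5)*(v + 4)*(v - 1)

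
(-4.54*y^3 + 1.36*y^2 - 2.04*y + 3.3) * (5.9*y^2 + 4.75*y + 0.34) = -26.786*y^5 - 13.541*y^4 - 7.1196*y^3 + 10.2424*y^2 + 14.9814*y + 1.122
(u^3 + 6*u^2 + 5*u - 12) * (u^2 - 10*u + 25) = u^5 - 4*u^4 - 30*u^3 + 88*u^2 + 245*u - 300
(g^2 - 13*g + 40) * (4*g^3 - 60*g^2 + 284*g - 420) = 4*g^5 - 112*g^4 + 1224*g^3 - 6512*g^2 + 16820*g - 16800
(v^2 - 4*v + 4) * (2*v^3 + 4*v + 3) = 2*v^5 - 8*v^4 + 12*v^3 - 13*v^2 + 4*v + 12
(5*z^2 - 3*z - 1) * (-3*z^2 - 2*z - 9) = -15*z^4 - z^3 - 36*z^2 + 29*z + 9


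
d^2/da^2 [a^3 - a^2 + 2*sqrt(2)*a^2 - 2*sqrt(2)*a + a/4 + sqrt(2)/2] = 6*a - 2 + 4*sqrt(2)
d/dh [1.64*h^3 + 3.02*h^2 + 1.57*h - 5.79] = 4.92*h^2 + 6.04*h + 1.57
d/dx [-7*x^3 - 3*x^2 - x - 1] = -21*x^2 - 6*x - 1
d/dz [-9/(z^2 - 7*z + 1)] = 9*(2*z - 7)/(z^2 - 7*z + 1)^2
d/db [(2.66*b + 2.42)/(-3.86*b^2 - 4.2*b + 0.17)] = (10.2676*b^2 + 18.6824*b + 10.6162)/(14.8996*b^4 + 32.424*b^3 + 16.3276*b^2 - 1.428*b + 0.0289)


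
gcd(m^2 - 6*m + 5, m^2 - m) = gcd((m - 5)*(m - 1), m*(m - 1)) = m - 1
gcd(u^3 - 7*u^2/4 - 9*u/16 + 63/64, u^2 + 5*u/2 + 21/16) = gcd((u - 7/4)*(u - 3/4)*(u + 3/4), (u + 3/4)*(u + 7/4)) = u + 3/4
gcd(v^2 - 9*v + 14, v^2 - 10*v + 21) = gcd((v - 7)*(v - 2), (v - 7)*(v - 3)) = v - 7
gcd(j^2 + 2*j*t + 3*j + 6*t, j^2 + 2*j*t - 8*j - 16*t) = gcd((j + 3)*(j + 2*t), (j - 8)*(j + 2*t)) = j + 2*t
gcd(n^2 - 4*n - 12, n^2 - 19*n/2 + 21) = n - 6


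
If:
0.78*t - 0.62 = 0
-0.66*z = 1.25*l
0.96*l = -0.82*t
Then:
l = -0.68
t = 0.79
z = 1.29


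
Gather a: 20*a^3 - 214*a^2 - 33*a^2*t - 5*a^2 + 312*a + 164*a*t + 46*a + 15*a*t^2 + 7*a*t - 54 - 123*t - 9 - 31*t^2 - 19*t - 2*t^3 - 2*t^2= 20*a^3 + a^2*(-33*t - 219) + a*(15*t^2 + 171*t + 358) - 2*t^3 - 33*t^2 - 142*t - 63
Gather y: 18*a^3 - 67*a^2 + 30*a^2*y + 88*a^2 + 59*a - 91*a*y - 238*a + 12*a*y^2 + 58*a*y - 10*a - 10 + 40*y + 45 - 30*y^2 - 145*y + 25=18*a^3 + 21*a^2 - 189*a + y^2*(12*a - 30) + y*(30*a^2 - 33*a - 105) + 60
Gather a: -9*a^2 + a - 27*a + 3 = -9*a^2 - 26*a + 3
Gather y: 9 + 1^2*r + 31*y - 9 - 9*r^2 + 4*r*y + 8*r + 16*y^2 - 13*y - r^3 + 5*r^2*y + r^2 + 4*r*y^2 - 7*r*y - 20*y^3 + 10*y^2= -r^3 - 8*r^2 + 9*r - 20*y^3 + y^2*(4*r + 26) + y*(5*r^2 - 3*r + 18)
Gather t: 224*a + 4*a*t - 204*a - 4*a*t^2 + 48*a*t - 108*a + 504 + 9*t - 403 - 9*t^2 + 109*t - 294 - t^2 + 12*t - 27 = -88*a + t^2*(-4*a - 10) + t*(52*a + 130) - 220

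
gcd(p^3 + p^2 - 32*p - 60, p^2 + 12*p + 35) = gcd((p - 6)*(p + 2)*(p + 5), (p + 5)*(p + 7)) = p + 5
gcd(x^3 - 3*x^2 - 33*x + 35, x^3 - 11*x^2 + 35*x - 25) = x - 1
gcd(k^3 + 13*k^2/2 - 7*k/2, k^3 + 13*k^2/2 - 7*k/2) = k^3 + 13*k^2/2 - 7*k/2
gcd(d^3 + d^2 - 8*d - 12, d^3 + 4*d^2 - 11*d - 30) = d^2 - d - 6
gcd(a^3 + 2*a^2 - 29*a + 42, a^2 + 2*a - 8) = a - 2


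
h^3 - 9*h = h*(h - 3)*(h + 3)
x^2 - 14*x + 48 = (x - 8)*(x - 6)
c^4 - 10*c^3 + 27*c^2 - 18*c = c*(c - 6)*(c - 3)*(c - 1)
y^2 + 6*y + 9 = (y + 3)^2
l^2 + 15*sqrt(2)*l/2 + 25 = (l + 5*sqrt(2)/2)*(l + 5*sqrt(2))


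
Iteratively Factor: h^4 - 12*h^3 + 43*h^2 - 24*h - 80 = (h + 1)*(h^3 - 13*h^2 + 56*h - 80) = (h - 4)*(h + 1)*(h^2 - 9*h + 20) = (h - 5)*(h - 4)*(h + 1)*(h - 4)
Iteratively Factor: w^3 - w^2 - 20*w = (w - 5)*(w^2 + 4*w) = (w - 5)*(w + 4)*(w)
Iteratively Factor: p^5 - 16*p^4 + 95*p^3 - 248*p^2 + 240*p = (p - 4)*(p^4 - 12*p^3 + 47*p^2 - 60*p) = (p - 5)*(p - 4)*(p^3 - 7*p^2 + 12*p) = (p - 5)*(p - 4)^2*(p^2 - 3*p) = (p - 5)*(p - 4)^2*(p - 3)*(p)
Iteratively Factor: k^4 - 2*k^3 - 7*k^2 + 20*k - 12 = (k - 2)*(k^3 - 7*k + 6) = (k - 2)^2*(k^2 + 2*k - 3) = (k - 2)^2*(k - 1)*(k + 3)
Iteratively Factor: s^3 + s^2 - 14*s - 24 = (s - 4)*(s^2 + 5*s + 6) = (s - 4)*(s + 3)*(s + 2)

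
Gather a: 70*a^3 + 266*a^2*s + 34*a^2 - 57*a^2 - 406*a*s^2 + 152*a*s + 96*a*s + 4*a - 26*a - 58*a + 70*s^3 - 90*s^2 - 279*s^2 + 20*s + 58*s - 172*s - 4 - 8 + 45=70*a^3 + a^2*(266*s - 23) + a*(-406*s^2 + 248*s - 80) + 70*s^3 - 369*s^2 - 94*s + 33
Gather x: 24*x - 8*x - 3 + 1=16*x - 2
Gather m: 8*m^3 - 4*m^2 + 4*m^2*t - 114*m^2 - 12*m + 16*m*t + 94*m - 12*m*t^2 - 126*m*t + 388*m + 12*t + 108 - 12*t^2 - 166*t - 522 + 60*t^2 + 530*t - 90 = 8*m^3 + m^2*(4*t - 118) + m*(-12*t^2 - 110*t + 470) + 48*t^2 + 376*t - 504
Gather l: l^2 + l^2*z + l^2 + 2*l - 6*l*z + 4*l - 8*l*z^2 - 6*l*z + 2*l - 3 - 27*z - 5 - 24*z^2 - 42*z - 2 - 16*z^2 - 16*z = l^2*(z + 2) + l*(-8*z^2 - 12*z + 8) - 40*z^2 - 85*z - 10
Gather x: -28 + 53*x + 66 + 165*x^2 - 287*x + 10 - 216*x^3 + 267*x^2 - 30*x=-216*x^3 + 432*x^2 - 264*x + 48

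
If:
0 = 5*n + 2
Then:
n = -2/5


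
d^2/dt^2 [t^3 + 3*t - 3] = 6*t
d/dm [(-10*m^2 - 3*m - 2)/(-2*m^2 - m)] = 2*(2*m^2 - 4*m - 1)/(m^2*(4*m^2 + 4*m + 1))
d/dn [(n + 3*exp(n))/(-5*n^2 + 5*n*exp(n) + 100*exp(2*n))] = (-(n + 3*exp(n))*(n*exp(n) - 2*n + 40*exp(2*n) + exp(n)) + (3*exp(n) + 1)*(-n^2 + n*exp(n) + 20*exp(2*n)))/(5*(-n^2 + n*exp(n) + 20*exp(2*n))^2)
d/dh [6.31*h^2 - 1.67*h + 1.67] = 12.62*h - 1.67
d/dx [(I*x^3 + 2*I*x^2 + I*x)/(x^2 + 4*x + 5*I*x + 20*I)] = (I*x^4 + x^3*(-10 + 8*I) + x^2*(-70 + 7*I) - 80*x - 20)/(x^4 + x^3*(8 + 10*I) + x^2*(-9 + 80*I) + x*(-200 + 160*I) - 400)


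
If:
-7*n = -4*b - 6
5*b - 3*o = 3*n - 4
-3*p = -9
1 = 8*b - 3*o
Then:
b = 17/33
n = 38/33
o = 103/99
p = 3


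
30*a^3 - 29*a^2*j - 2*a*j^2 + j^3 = (-6*a + j)*(-a + j)*(5*a + j)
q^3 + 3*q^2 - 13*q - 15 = (q - 3)*(q + 1)*(q + 5)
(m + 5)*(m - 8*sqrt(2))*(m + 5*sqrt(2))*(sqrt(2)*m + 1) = sqrt(2)*m^4 - 5*m^3 + 5*sqrt(2)*m^3 - 83*sqrt(2)*m^2 - 25*m^2 - 415*sqrt(2)*m - 80*m - 400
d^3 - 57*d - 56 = (d - 8)*(d + 1)*(d + 7)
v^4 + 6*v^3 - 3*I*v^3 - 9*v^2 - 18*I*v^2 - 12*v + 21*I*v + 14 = (v + 7)*(v - 2*I)*(-I*v + I)*(I*v + 1)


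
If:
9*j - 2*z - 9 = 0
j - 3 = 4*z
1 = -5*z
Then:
No Solution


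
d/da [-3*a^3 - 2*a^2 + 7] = a*(-9*a - 4)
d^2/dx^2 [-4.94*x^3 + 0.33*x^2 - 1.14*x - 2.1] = 0.66 - 29.64*x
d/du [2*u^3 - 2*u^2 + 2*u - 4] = 6*u^2 - 4*u + 2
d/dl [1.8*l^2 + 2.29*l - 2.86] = 3.6*l + 2.29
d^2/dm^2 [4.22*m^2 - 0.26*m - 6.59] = 8.44000000000000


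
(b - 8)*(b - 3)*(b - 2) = b^3 - 13*b^2 + 46*b - 48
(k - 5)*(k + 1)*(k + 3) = k^3 - k^2 - 17*k - 15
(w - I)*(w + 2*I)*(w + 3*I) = w^3 + 4*I*w^2 - w + 6*I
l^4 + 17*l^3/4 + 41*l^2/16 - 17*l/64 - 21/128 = (l - 1/4)*(l + 1/4)*(l + 3/4)*(l + 7/2)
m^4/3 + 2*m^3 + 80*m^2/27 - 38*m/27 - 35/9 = (m/3 + 1)*(m - 1)*(m + 5/3)*(m + 7/3)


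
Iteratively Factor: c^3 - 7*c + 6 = (c - 1)*(c^2 + c - 6) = (c - 2)*(c - 1)*(c + 3)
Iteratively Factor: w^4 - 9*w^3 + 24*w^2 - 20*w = (w - 2)*(w^3 - 7*w^2 + 10*w) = (w - 5)*(w - 2)*(w^2 - 2*w) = w*(w - 5)*(w - 2)*(w - 2)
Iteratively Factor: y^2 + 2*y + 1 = (y + 1)*(y + 1)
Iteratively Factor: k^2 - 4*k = (k)*(k - 4)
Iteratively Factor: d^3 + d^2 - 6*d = (d - 2)*(d^2 + 3*d) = d*(d - 2)*(d + 3)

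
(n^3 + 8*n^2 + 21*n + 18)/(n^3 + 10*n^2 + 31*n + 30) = (n + 3)/(n + 5)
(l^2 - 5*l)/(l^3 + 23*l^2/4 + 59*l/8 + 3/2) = 8*l*(l - 5)/(8*l^3 + 46*l^2 + 59*l + 12)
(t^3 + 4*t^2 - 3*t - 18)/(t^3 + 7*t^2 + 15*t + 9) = (t - 2)/(t + 1)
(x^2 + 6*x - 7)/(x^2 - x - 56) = (x - 1)/(x - 8)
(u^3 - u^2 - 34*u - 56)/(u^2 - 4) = (u^2 - 3*u - 28)/(u - 2)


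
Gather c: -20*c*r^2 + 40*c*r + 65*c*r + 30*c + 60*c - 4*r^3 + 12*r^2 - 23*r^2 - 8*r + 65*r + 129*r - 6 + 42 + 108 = c*(-20*r^2 + 105*r + 90) - 4*r^3 - 11*r^2 + 186*r + 144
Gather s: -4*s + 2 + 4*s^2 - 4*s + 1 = 4*s^2 - 8*s + 3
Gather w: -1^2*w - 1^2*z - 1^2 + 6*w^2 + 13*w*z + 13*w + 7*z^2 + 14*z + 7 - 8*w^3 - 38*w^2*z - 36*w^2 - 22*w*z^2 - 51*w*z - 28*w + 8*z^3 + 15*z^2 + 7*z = -8*w^3 + w^2*(-38*z - 30) + w*(-22*z^2 - 38*z - 16) + 8*z^3 + 22*z^2 + 20*z + 6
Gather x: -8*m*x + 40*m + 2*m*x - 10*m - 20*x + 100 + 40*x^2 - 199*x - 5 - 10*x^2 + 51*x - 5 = 30*m + 30*x^2 + x*(-6*m - 168) + 90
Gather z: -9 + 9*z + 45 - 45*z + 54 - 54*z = 90 - 90*z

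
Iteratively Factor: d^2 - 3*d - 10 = (d - 5)*(d + 2)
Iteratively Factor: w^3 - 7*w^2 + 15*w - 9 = (w - 3)*(w^2 - 4*w + 3) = (w - 3)^2*(w - 1)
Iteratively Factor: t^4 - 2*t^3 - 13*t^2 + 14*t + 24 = (t - 2)*(t^3 - 13*t - 12) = (t - 2)*(t + 1)*(t^2 - t - 12) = (t - 2)*(t + 1)*(t + 3)*(t - 4)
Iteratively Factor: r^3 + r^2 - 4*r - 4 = (r - 2)*(r^2 + 3*r + 2) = (r - 2)*(r + 1)*(r + 2)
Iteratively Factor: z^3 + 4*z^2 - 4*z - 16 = (z - 2)*(z^2 + 6*z + 8) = (z - 2)*(z + 2)*(z + 4)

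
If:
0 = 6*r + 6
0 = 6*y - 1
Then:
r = -1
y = 1/6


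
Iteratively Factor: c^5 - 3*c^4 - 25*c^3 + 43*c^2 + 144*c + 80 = (c - 4)*(c^4 + c^3 - 21*c^2 - 41*c - 20) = (c - 4)*(c + 4)*(c^3 - 3*c^2 - 9*c - 5) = (c - 4)*(c + 1)*(c + 4)*(c^2 - 4*c - 5) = (c - 4)*(c + 1)^2*(c + 4)*(c - 5)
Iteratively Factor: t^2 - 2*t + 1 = (t - 1)*(t - 1)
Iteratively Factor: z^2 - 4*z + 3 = (z - 1)*(z - 3)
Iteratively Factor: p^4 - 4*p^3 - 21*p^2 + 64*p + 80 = (p - 4)*(p^3 - 21*p - 20) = (p - 4)*(p + 4)*(p^2 - 4*p - 5) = (p - 5)*(p - 4)*(p + 4)*(p + 1)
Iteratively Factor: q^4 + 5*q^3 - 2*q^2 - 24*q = (q + 3)*(q^3 + 2*q^2 - 8*q) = q*(q + 3)*(q^2 + 2*q - 8) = q*(q + 3)*(q + 4)*(q - 2)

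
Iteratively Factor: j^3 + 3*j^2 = (j)*(j^2 + 3*j) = j^2*(j + 3)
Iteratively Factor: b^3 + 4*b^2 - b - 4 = (b - 1)*(b^2 + 5*b + 4) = (b - 1)*(b + 1)*(b + 4)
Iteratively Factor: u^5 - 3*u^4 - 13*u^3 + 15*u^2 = (u - 1)*(u^4 - 2*u^3 - 15*u^2) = (u - 1)*(u + 3)*(u^3 - 5*u^2) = (u - 5)*(u - 1)*(u + 3)*(u^2) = u*(u - 5)*(u - 1)*(u + 3)*(u)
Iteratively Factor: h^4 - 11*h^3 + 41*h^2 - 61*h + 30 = (h - 2)*(h^3 - 9*h^2 + 23*h - 15) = (h - 2)*(h - 1)*(h^2 - 8*h + 15) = (h - 3)*(h - 2)*(h - 1)*(h - 5)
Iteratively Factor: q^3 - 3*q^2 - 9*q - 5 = (q + 1)*(q^2 - 4*q - 5) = (q - 5)*(q + 1)*(q + 1)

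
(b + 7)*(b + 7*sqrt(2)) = b^2 + 7*b + 7*sqrt(2)*b + 49*sqrt(2)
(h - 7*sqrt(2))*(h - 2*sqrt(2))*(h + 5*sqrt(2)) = h^3 - 4*sqrt(2)*h^2 - 62*h + 140*sqrt(2)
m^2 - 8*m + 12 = (m - 6)*(m - 2)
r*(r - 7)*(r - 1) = r^3 - 8*r^2 + 7*r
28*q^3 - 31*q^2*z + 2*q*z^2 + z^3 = (-4*q + z)*(-q + z)*(7*q + z)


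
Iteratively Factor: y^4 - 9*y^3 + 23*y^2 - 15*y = (y - 5)*(y^3 - 4*y^2 + 3*y) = y*(y - 5)*(y^2 - 4*y + 3) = y*(y - 5)*(y - 3)*(y - 1)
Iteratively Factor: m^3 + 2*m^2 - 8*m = (m)*(m^2 + 2*m - 8) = m*(m + 4)*(m - 2)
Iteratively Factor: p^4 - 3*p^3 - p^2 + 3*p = (p + 1)*(p^3 - 4*p^2 + 3*p) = p*(p + 1)*(p^2 - 4*p + 3) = p*(p - 1)*(p + 1)*(p - 3)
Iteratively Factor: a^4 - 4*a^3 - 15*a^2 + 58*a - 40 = (a - 2)*(a^3 - 2*a^2 - 19*a + 20) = (a - 5)*(a - 2)*(a^2 + 3*a - 4) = (a - 5)*(a - 2)*(a - 1)*(a + 4)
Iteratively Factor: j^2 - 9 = (j - 3)*(j + 3)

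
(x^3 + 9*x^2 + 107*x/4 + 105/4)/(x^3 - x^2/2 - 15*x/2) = (2*x^2 + 13*x + 21)/(2*x*(x - 3))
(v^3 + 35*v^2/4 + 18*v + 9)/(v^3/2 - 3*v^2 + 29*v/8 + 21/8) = 2*(4*v^3 + 35*v^2 + 72*v + 36)/(4*v^3 - 24*v^2 + 29*v + 21)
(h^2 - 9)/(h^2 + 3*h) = (h - 3)/h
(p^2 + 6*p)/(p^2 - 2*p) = (p + 6)/(p - 2)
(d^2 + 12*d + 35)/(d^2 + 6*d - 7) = (d + 5)/(d - 1)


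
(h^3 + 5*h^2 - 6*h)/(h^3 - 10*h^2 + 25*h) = (h^2 + 5*h - 6)/(h^2 - 10*h + 25)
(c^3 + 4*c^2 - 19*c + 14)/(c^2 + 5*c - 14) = c - 1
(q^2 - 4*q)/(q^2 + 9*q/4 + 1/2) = 4*q*(q - 4)/(4*q^2 + 9*q + 2)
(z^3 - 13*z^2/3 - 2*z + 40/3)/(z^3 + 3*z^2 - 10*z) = (3*z^2 - 7*z - 20)/(3*z*(z + 5))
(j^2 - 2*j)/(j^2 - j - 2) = j/(j + 1)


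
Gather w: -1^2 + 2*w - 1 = 2*w - 2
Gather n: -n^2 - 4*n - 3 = -n^2 - 4*n - 3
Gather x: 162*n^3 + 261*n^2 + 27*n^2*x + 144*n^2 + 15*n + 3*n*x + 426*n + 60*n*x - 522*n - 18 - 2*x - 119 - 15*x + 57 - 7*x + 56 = 162*n^3 + 405*n^2 - 81*n + x*(27*n^2 + 63*n - 24) - 24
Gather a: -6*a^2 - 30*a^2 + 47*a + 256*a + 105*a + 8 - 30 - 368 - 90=-36*a^2 + 408*a - 480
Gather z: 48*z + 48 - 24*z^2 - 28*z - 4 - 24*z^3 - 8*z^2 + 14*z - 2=-24*z^3 - 32*z^2 + 34*z + 42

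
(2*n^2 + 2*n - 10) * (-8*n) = -16*n^3 - 16*n^2 + 80*n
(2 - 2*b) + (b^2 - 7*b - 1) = b^2 - 9*b + 1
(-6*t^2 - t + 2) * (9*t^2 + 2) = -54*t^4 - 9*t^3 + 6*t^2 - 2*t + 4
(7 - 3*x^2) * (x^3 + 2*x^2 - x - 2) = -3*x^5 - 6*x^4 + 10*x^3 + 20*x^2 - 7*x - 14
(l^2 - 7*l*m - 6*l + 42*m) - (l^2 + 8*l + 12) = -7*l*m - 14*l + 42*m - 12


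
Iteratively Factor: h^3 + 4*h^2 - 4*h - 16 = (h + 4)*(h^2 - 4) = (h - 2)*(h + 4)*(h + 2)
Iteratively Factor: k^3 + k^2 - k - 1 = (k - 1)*(k^2 + 2*k + 1) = (k - 1)*(k + 1)*(k + 1)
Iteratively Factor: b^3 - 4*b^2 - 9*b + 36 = (b - 4)*(b^2 - 9) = (b - 4)*(b - 3)*(b + 3)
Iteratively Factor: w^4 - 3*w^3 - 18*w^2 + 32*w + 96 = (w + 2)*(w^3 - 5*w^2 - 8*w + 48) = (w - 4)*(w + 2)*(w^2 - w - 12) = (w - 4)^2*(w + 2)*(w + 3)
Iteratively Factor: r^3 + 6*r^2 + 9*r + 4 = (r + 4)*(r^2 + 2*r + 1) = (r + 1)*(r + 4)*(r + 1)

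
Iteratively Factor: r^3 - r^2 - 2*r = (r - 2)*(r^2 + r) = r*(r - 2)*(r + 1)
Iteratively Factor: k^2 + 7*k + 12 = (k + 4)*(k + 3)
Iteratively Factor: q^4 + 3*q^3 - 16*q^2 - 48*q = (q)*(q^3 + 3*q^2 - 16*q - 48) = q*(q + 3)*(q^2 - 16) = q*(q + 3)*(q + 4)*(q - 4)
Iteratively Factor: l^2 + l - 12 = (l + 4)*(l - 3)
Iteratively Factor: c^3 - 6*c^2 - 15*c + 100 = (c - 5)*(c^2 - c - 20) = (c - 5)^2*(c + 4)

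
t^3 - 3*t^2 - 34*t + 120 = (t - 5)*(t - 4)*(t + 6)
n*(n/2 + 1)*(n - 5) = n^3/2 - 3*n^2/2 - 5*n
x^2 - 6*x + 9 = (x - 3)^2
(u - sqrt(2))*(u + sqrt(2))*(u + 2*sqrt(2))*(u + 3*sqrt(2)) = u^4 + 5*sqrt(2)*u^3 + 10*u^2 - 10*sqrt(2)*u - 24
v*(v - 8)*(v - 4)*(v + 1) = v^4 - 11*v^3 + 20*v^2 + 32*v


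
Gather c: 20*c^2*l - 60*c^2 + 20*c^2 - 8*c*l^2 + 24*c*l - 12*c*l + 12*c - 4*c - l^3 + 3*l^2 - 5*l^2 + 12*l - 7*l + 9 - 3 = c^2*(20*l - 40) + c*(-8*l^2 + 12*l + 8) - l^3 - 2*l^2 + 5*l + 6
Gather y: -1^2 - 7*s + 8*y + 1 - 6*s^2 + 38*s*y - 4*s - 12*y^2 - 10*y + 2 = -6*s^2 - 11*s - 12*y^2 + y*(38*s - 2) + 2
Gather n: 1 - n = 1 - n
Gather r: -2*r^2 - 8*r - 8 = -2*r^2 - 8*r - 8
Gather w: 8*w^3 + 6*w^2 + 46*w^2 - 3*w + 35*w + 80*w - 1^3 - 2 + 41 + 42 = 8*w^3 + 52*w^2 + 112*w + 80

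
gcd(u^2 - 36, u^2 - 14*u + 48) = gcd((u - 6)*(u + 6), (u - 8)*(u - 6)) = u - 6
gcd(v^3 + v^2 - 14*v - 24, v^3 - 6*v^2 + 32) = v^2 - 2*v - 8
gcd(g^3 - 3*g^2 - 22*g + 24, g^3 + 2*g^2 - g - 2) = g - 1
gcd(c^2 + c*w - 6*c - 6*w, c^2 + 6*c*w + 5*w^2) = c + w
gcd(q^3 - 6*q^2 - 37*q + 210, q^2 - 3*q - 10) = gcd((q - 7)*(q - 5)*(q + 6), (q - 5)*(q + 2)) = q - 5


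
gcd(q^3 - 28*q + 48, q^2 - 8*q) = 1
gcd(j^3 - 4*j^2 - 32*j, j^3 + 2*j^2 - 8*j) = j^2 + 4*j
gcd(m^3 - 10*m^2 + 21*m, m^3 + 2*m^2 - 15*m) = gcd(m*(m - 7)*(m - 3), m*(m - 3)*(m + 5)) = m^2 - 3*m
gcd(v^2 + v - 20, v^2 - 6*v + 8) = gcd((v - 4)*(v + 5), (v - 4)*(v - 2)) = v - 4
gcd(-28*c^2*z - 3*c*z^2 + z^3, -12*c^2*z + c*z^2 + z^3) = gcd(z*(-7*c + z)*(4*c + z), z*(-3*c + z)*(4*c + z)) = 4*c*z + z^2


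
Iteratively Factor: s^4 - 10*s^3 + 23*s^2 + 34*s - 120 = (s + 2)*(s^3 - 12*s^2 + 47*s - 60) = (s - 3)*(s + 2)*(s^2 - 9*s + 20) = (s - 4)*(s - 3)*(s + 2)*(s - 5)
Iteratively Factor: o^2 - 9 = (o - 3)*(o + 3)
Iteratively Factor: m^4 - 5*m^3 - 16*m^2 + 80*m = (m - 5)*(m^3 - 16*m) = (m - 5)*(m + 4)*(m^2 - 4*m) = (m - 5)*(m - 4)*(m + 4)*(m)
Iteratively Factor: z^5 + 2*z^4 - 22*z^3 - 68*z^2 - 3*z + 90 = (z + 2)*(z^4 - 22*z^2 - 24*z + 45) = (z + 2)*(z + 3)*(z^3 - 3*z^2 - 13*z + 15) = (z + 2)*(z + 3)^2*(z^2 - 6*z + 5) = (z - 5)*(z + 2)*(z + 3)^2*(z - 1)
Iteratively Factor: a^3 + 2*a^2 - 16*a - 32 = (a + 2)*(a^2 - 16) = (a + 2)*(a + 4)*(a - 4)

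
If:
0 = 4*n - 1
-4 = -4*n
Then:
No Solution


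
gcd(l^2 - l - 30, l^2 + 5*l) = l + 5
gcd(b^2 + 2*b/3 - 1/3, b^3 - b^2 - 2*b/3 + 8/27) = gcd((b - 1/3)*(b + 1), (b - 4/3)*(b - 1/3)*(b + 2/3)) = b - 1/3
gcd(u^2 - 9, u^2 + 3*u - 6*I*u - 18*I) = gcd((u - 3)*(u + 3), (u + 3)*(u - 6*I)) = u + 3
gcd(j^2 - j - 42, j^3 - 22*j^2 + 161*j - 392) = j - 7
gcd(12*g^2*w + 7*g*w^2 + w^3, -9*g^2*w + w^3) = 3*g*w + w^2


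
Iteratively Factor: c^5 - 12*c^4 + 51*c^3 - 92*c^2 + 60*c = (c - 5)*(c^4 - 7*c^3 + 16*c^2 - 12*c) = (c - 5)*(c - 2)*(c^3 - 5*c^2 + 6*c) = (c - 5)*(c - 3)*(c - 2)*(c^2 - 2*c) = (c - 5)*(c - 3)*(c - 2)^2*(c)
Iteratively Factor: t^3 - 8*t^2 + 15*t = (t)*(t^2 - 8*t + 15) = t*(t - 5)*(t - 3)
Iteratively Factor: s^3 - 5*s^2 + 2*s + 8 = (s - 4)*(s^2 - s - 2) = (s - 4)*(s - 2)*(s + 1)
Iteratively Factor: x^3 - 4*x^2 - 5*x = (x + 1)*(x^2 - 5*x) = (x - 5)*(x + 1)*(x)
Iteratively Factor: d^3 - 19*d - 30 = (d + 3)*(d^2 - 3*d - 10) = (d + 2)*(d + 3)*(d - 5)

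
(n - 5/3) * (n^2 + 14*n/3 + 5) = n^3 + 3*n^2 - 25*n/9 - 25/3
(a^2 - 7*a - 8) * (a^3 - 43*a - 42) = a^5 - 7*a^4 - 51*a^3 + 259*a^2 + 638*a + 336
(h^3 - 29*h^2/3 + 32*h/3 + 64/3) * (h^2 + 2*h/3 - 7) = h^5 - 9*h^4 - 25*h^3/9 + 865*h^2/9 - 544*h/9 - 448/3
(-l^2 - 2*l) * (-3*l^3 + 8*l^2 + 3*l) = 3*l^5 - 2*l^4 - 19*l^3 - 6*l^2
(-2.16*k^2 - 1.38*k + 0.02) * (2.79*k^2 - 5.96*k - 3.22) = -6.0264*k^4 + 9.0234*k^3 + 15.2358*k^2 + 4.3244*k - 0.0644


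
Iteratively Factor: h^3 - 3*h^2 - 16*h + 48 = (h - 4)*(h^2 + h - 12) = (h - 4)*(h + 4)*(h - 3)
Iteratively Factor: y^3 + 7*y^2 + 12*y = (y)*(y^2 + 7*y + 12) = y*(y + 4)*(y + 3)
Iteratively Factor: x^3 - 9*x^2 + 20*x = (x - 5)*(x^2 - 4*x) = x*(x - 5)*(x - 4)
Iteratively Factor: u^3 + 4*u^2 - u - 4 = (u + 1)*(u^2 + 3*u - 4) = (u + 1)*(u + 4)*(u - 1)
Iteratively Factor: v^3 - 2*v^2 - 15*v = (v + 3)*(v^2 - 5*v) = (v - 5)*(v + 3)*(v)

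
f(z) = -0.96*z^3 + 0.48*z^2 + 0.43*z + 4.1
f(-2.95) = 31.65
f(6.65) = -254.13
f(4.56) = -74.98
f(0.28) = 4.24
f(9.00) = -652.99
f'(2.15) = -10.82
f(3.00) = -16.21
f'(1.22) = -2.69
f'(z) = -2.88*z^2 + 0.96*z + 0.43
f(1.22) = 3.60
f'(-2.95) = -27.47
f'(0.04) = 0.46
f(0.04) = 4.12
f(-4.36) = 90.92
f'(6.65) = -120.55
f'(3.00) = -22.61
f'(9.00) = -224.21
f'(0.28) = 0.47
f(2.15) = -2.30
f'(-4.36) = -58.50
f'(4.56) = -55.08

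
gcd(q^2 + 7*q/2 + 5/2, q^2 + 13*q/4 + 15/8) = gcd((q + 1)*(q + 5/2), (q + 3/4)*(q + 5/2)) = q + 5/2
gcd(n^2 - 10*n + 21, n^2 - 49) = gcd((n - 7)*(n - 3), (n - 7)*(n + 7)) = n - 7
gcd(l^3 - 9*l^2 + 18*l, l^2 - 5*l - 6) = l - 6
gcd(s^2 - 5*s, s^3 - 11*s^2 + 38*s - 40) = s - 5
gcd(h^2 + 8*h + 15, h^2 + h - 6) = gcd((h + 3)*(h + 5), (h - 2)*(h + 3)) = h + 3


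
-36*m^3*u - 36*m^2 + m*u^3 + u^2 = (-6*m + u)*(6*m + u)*(m*u + 1)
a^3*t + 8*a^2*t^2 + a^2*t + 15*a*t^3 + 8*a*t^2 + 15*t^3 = (a + 3*t)*(a + 5*t)*(a*t + t)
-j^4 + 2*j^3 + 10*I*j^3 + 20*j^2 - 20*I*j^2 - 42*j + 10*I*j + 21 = (j - 7*I)*(j - 3*I)*(I*j - I)^2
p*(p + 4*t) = p^2 + 4*p*t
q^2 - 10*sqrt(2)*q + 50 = (q - 5*sqrt(2))^2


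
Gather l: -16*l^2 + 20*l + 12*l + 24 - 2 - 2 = -16*l^2 + 32*l + 20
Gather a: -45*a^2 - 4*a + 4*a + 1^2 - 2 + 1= -45*a^2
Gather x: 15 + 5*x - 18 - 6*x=-x - 3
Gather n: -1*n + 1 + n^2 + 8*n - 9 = n^2 + 7*n - 8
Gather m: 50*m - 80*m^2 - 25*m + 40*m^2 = -40*m^2 + 25*m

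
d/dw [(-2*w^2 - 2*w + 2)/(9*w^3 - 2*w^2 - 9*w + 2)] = 2*(9*w^4 + 18*w^3 - 20*w^2 + 7)/(81*w^6 - 36*w^5 - 158*w^4 + 72*w^3 + 73*w^2 - 36*w + 4)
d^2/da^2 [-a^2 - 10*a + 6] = -2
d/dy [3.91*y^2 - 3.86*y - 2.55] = 7.82*y - 3.86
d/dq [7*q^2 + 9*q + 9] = 14*q + 9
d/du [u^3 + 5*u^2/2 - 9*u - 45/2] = 3*u^2 + 5*u - 9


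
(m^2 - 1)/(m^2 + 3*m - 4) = (m + 1)/(m + 4)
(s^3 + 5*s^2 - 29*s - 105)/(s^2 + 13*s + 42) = (s^2 - 2*s - 15)/(s + 6)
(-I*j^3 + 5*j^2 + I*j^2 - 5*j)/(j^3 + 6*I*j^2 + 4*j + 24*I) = j*(-I*j^2 + j*(5 + I) - 5)/(j^3 + 6*I*j^2 + 4*j + 24*I)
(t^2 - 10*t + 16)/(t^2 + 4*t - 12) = (t - 8)/(t + 6)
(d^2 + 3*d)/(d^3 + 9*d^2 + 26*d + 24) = d/(d^2 + 6*d + 8)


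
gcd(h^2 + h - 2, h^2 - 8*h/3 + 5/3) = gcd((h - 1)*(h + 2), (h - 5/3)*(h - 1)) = h - 1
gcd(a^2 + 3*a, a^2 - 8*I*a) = a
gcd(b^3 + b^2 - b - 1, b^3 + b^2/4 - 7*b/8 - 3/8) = b - 1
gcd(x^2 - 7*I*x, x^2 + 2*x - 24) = 1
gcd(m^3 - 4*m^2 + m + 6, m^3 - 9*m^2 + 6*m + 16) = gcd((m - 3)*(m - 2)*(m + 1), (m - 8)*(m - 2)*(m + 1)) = m^2 - m - 2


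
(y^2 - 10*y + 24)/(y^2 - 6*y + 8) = (y - 6)/(y - 2)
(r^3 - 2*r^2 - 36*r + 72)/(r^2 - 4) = (r^2 - 36)/(r + 2)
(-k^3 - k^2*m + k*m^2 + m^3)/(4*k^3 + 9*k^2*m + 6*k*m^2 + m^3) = (-k + m)/(4*k + m)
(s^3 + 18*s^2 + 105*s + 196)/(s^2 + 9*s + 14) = (s^2 + 11*s + 28)/(s + 2)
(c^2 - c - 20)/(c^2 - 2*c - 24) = (c - 5)/(c - 6)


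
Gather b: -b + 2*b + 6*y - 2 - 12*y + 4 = b - 6*y + 2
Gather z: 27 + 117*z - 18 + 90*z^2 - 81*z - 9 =90*z^2 + 36*z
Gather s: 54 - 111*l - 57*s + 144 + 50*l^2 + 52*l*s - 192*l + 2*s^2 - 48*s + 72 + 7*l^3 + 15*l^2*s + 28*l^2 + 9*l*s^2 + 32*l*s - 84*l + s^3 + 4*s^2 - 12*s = 7*l^3 + 78*l^2 - 387*l + s^3 + s^2*(9*l + 6) + s*(15*l^2 + 84*l - 117) + 270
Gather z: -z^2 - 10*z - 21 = -z^2 - 10*z - 21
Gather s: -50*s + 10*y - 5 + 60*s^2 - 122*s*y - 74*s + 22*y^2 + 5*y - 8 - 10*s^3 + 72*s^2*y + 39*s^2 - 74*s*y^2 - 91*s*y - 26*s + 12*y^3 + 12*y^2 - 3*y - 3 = -10*s^3 + s^2*(72*y + 99) + s*(-74*y^2 - 213*y - 150) + 12*y^3 + 34*y^2 + 12*y - 16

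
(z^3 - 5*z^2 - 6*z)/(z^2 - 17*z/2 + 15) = 2*z*(z + 1)/(2*z - 5)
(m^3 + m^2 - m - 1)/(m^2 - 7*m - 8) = (m^2 - 1)/(m - 8)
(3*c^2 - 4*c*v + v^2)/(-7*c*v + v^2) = (-3*c^2 + 4*c*v - v^2)/(v*(7*c - v))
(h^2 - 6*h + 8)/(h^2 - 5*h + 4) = (h - 2)/(h - 1)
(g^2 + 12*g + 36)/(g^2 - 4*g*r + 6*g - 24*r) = (-g - 6)/(-g + 4*r)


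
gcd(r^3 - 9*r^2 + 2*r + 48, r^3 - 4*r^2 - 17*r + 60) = r - 3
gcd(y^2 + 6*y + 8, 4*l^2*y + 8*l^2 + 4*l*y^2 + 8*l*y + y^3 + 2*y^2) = y + 2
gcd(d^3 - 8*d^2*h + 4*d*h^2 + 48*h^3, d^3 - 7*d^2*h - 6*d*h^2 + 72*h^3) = d^2 - 10*d*h + 24*h^2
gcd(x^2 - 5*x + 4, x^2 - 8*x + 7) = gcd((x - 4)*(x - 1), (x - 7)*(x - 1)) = x - 1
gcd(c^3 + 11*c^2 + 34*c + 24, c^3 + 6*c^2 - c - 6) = c^2 + 7*c + 6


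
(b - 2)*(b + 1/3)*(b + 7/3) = b^3 + 2*b^2/3 - 41*b/9 - 14/9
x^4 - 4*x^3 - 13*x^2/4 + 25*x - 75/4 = (x - 3)*(x - 5/2)*(x - 1)*(x + 5/2)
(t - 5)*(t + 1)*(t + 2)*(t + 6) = t^4 + 4*t^3 - 25*t^2 - 88*t - 60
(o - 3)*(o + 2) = o^2 - o - 6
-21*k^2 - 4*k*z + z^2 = (-7*k + z)*(3*k + z)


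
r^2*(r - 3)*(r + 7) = r^4 + 4*r^3 - 21*r^2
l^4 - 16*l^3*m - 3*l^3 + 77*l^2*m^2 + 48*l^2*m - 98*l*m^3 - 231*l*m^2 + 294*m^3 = (l - 3)*(l - 7*m)^2*(l - 2*m)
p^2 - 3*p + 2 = (p - 2)*(p - 1)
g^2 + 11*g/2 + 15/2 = (g + 5/2)*(g + 3)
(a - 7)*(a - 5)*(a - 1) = a^3 - 13*a^2 + 47*a - 35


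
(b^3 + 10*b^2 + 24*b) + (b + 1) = b^3 + 10*b^2 + 25*b + 1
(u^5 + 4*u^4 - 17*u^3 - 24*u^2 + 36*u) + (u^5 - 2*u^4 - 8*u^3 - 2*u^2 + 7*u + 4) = 2*u^5 + 2*u^4 - 25*u^3 - 26*u^2 + 43*u + 4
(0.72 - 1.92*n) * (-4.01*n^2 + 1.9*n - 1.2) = 7.6992*n^3 - 6.5352*n^2 + 3.672*n - 0.864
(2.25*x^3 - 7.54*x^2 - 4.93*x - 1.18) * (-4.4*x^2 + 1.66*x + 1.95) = -9.9*x^5 + 36.911*x^4 + 13.5631*x^3 - 17.6948*x^2 - 11.5723*x - 2.301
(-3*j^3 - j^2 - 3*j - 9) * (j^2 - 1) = -3*j^5 - j^4 - 8*j^2 + 3*j + 9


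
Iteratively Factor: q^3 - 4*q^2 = (q)*(q^2 - 4*q) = q^2*(q - 4)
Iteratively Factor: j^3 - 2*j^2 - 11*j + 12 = (j + 3)*(j^2 - 5*j + 4) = (j - 1)*(j + 3)*(j - 4)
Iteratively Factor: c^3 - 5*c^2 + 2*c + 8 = (c + 1)*(c^2 - 6*c + 8) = (c - 4)*(c + 1)*(c - 2)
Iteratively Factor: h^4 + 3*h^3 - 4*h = (h - 1)*(h^3 + 4*h^2 + 4*h) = (h - 1)*(h + 2)*(h^2 + 2*h) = (h - 1)*(h + 2)^2*(h)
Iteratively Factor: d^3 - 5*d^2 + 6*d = (d)*(d^2 - 5*d + 6) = d*(d - 2)*(d - 3)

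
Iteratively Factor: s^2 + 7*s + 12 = (s + 3)*(s + 4)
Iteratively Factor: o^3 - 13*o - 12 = (o + 3)*(o^2 - 3*o - 4) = (o - 4)*(o + 3)*(o + 1)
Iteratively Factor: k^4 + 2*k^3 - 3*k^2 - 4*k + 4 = (k + 2)*(k^3 - 3*k + 2) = (k - 1)*(k + 2)*(k^2 + k - 2) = (k - 1)^2*(k + 2)*(k + 2)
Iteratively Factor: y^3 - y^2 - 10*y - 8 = (y - 4)*(y^2 + 3*y + 2) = (y - 4)*(y + 1)*(y + 2)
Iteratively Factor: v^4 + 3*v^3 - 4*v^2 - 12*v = (v - 2)*(v^3 + 5*v^2 + 6*v) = v*(v - 2)*(v^2 + 5*v + 6) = v*(v - 2)*(v + 3)*(v + 2)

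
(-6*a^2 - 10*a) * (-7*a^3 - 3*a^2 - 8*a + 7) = 42*a^5 + 88*a^4 + 78*a^3 + 38*a^2 - 70*a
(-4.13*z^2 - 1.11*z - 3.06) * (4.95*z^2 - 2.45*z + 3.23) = -20.4435*z^4 + 4.624*z^3 - 25.7674*z^2 + 3.9117*z - 9.8838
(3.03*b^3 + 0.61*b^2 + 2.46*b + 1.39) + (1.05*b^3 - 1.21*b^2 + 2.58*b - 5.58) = 4.08*b^3 - 0.6*b^2 + 5.04*b - 4.19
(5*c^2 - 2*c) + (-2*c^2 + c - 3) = 3*c^2 - c - 3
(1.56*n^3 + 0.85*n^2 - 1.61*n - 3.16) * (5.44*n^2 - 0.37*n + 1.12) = 8.4864*n^5 + 4.0468*n^4 - 7.3257*n^3 - 15.6427*n^2 - 0.634*n - 3.5392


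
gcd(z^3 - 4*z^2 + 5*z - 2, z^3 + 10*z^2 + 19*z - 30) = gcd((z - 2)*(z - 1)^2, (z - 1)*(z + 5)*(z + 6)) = z - 1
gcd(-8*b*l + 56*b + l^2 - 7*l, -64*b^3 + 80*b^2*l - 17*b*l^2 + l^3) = 8*b - l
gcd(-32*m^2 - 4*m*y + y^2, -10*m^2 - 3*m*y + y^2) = 1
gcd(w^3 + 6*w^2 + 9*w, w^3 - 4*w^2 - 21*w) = w^2 + 3*w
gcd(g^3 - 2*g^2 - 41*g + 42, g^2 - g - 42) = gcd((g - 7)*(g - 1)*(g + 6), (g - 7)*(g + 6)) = g^2 - g - 42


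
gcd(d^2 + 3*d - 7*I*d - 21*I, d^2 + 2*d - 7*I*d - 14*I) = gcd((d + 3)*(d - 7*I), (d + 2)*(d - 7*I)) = d - 7*I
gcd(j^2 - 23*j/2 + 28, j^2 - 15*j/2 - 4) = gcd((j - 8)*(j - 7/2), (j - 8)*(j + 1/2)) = j - 8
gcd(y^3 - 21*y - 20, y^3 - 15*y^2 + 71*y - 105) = y - 5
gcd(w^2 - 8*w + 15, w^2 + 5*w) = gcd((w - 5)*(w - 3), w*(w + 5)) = 1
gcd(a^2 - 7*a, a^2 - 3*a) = a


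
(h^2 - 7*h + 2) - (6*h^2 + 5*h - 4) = -5*h^2 - 12*h + 6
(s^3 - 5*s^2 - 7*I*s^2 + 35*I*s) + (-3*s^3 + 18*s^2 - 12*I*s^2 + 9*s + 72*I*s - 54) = -2*s^3 + 13*s^2 - 19*I*s^2 + 9*s + 107*I*s - 54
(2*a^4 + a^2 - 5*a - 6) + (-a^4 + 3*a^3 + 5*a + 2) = a^4 + 3*a^3 + a^2 - 4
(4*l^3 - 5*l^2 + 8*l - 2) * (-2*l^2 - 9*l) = -8*l^5 - 26*l^4 + 29*l^3 - 68*l^2 + 18*l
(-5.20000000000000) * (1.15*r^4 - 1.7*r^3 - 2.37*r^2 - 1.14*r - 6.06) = -5.98*r^4 + 8.84*r^3 + 12.324*r^2 + 5.928*r + 31.512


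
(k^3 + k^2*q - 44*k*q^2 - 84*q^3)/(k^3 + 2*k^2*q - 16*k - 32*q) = (k^2 - k*q - 42*q^2)/(k^2 - 16)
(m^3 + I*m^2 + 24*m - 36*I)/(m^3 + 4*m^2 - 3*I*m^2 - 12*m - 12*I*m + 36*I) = (m^2 + 4*I*m + 12)/(m^2 + 4*m - 12)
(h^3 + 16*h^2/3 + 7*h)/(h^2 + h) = (h^2 + 16*h/3 + 7)/(h + 1)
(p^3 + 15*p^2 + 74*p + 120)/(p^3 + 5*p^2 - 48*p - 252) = (p^2 + 9*p + 20)/(p^2 - p - 42)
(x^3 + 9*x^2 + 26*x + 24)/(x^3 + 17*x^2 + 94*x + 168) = (x^2 + 5*x + 6)/(x^2 + 13*x + 42)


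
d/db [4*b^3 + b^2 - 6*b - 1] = 12*b^2 + 2*b - 6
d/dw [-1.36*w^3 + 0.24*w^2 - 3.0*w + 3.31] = -4.08*w^2 + 0.48*w - 3.0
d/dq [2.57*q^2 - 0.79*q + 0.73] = 5.14*q - 0.79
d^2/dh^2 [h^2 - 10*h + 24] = 2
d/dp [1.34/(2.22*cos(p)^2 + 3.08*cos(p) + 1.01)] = (5.9496*cos(p) + 4.1272)*sin(p)/(2.22*cos(p)^2 + 3.08*cos(p) + 1.01)^2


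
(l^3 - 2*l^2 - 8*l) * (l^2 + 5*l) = l^5 + 3*l^4 - 18*l^3 - 40*l^2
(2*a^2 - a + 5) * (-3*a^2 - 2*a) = -6*a^4 - a^3 - 13*a^2 - 10*a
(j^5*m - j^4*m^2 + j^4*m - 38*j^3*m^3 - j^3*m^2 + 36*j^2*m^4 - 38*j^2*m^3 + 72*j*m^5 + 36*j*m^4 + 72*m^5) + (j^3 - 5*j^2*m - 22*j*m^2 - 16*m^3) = j^5*m - j^4*m^2 + j^4*m - 38*j^3*m^3 - j^3*m^2 + j^3 + 36*j^2*m^4 - 38*j^2*m^3 - 5*j^2*m + 72*j*m^5 + 36*j*m^4 - 22*j*m^2 + 72*m^5 - 16*m^3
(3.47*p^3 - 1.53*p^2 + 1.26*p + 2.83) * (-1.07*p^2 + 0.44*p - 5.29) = -3.7129*p^5 + 3.1639*p^4 - 20.3777*p^3 + 5.62*p^2 - 5.4202*p - 14.9707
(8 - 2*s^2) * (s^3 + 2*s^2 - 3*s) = -2*s^5 - 4*s^4 + 14*s^3 + 16*s^2 - 24*s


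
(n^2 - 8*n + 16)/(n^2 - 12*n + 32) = (n - 4)/(n - 8)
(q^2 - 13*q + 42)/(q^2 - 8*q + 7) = (q - 6)/(q - 1)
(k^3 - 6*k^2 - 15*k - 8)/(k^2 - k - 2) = (k^2 - 7*k - 8)/(k - 2)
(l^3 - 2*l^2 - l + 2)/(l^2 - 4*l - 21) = (-l^3 + 2*l^2 + l - 2)/(-l^2 + 4*l + 21)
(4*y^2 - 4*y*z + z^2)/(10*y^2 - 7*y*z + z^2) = (2*y - z)/(5*y - z)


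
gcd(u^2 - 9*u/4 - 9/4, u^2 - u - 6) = u - 3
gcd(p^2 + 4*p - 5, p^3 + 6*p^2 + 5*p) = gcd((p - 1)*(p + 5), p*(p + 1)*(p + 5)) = p + 5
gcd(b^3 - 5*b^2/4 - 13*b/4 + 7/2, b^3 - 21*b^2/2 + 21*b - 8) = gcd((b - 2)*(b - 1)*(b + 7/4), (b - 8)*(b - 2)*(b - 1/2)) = b - 2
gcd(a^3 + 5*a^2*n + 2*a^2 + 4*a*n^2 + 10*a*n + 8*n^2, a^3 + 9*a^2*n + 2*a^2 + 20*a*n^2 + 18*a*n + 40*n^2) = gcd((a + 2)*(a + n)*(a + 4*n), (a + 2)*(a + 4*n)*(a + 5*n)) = a^2 + 4*a*n + 2*a + 8*n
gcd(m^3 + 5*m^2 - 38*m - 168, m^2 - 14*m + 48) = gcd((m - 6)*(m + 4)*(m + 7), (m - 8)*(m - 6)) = m - 6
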